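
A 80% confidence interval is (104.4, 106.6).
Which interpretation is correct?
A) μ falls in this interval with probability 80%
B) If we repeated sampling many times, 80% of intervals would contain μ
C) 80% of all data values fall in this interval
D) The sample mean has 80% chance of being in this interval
B

A) Wrong — μ is fixed; the randomness lives in the interval, not in μ.
B) Correct — this is the frequentist long-run coverage interpretation.
C) Wrong — a CI is about the parameter μ, not individual data values.
D) Wrong — x̄ is observed and sits in the interval by construction.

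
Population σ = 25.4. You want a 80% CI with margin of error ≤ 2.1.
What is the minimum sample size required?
n ≥ 241

For margin E ≤ 2.1:
n ≥ (z* · σ / E)²
n ≥ (1.282 · 25.4 / 2.1)²
n ≥ 240.44

Minimum n = 241 (rounding up)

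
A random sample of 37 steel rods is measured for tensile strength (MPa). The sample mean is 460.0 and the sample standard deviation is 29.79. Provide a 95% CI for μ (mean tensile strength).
(450.07, 469.93)

t-interval (σ unknown):
df = n - 1 = 36
t* = 2.028 for 95% confidence

Margin of error = t* · s/√n = 2.028 · 29.79/√37 = 9.93

CI: (450.07, 469.93)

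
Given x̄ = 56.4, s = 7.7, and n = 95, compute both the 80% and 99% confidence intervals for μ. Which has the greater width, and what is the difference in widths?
99% CI is wider by 2.11

df = 94
80% CI: t* = 1.291, (55.38, 57.42), width = 2 · t* · s/√n = 2.04
99% CI: t* = 2.629, (54.32, 58.48), width = 2 · t* · s/√n = 4.15

The 99% CI is wider by 4.15 - 2.04 = 2.11.
Higher confidence requires a wider interval.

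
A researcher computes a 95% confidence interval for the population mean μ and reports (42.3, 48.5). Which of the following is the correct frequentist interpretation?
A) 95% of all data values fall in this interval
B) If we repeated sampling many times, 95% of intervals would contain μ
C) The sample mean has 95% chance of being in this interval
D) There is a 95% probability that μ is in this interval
B

A) Wrong — a CI is about the parameter μ, not individual data values.
B) Correct — this is the frequentist long-run coverage interpretation.
C) Wrong — x̄ is observed and sits in the interval by construction.
D) Wrong — μ is fixed; the randomness lives in the interval, not in μ.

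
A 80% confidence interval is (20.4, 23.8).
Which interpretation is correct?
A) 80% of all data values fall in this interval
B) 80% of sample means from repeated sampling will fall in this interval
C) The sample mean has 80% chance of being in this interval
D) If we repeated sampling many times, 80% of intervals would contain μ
D

A) Wrong — a CI is about the parameter μ, not individual data values.
B) Wrong — coverage applies to intervals containing μ, not to future x̄ values.
C) Wrong — x̄ is observed and sits in the interval by construction.
D) Correct — this is the frequentist long-run coverage interpretation.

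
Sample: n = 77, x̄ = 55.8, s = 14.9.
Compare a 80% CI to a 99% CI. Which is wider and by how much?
99% CI is wider by 4.58

df = 76
80% CI: t* = 1.293, (53.60, 58.00), width = 2 · t* · s/√n = 4.39
99% CI: t* = 2.642, (51.31, 60.29), width = 2 · t* · s/√n = 8.97

The 99% CI is wider by 8.97 - 4.39 = 4.58.
Higher confidence requires a wider interval.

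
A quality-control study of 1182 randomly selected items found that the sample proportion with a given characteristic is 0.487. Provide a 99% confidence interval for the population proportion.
(0.450, 0.524)

Proportion CI:
SE = √(p̂(1-p̂)/n) = √(0.487 · 0.513 / 1182) = 0.01454

z* = 2.576
Margin = z* · SE = 2.576 · 0.01454 = 0.0375

CI: 0.487 ± 0.0375 = (0.450, 0.524)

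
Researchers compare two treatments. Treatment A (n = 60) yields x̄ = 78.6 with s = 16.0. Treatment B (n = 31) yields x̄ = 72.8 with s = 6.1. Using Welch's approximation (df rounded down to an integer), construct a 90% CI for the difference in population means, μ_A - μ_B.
(1.91, 9.69)

Difference: x̄₁ - x̄₂ = 5.80
SE = √(s₁²/n₁ + s₂²/n₂) = √(16.0²/60 + 6.1²/31) = 2.3382
df = 83.82 → 83 (Welch–Satterthwaite, rounded down)
t* = 1.663

CI: 5.80 ± 1.663 · 2.3382 = 5.80 ± 3.89 = (1.91, 9.69)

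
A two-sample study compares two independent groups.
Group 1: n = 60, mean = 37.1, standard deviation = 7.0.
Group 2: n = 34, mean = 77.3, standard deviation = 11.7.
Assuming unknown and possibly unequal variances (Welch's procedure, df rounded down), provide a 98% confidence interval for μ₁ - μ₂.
(-45.50, -34.90)

Difference: x̄₁ - x̄₂ = -40.20
SE = √(s₁²/n₁ + s₂²/n₂) = √(7.0²/60 + 11.7²/34) = 2.2006
df = 46.67 → 46 (Welch–Satterthwaite, rounded down)
t* = 2.410

CI: -40.20 ± 2.410 · 2.2006 = -40.20 ± 5.30 = (-45.50, -34.90)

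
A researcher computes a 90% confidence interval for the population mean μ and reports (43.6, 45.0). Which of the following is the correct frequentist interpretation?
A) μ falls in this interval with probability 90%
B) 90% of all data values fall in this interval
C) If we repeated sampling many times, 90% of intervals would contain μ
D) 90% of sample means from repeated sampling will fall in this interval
C

A) Wrong — μ is fixed; the randomness lives in the interval, not in μ.
B) Wrong — a CI is about the parameter μ, not individual data values.
C) Correct — this is the frequentist long-run coverage interpretation.
D) Wrong — coverage applies to intervals containing μ, not to future x̄ values.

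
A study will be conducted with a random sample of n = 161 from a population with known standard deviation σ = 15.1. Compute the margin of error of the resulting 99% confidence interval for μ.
Margin of error = 3.07

Margin of error = z* · σ/√n
= 2.576 · 15.1/√161
= 2.576 · 15.1/12.6886
= 3.07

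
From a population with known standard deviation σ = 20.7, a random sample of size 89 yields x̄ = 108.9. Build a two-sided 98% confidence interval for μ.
(103.80, 114.00)

z-interval (σ known):
z* = 2.326 for 98% confidence

Margin of error = z* · σ/√n = 2.326 · 20.7/√89 = 5.10

CI: (108.9 - 5.10, 108.9 + 5.10) = (103.80, 114.00)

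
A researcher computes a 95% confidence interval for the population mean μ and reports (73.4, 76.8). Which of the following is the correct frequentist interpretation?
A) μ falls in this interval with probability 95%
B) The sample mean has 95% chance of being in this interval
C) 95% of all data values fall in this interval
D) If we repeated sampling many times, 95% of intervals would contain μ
D

A) Wrong — μ is fixed; the randomness lives in the interval, not in μ.
B) Wrong — x̄ is observed and sits in the interval by construction.
C) Wrong — a CI is about the parameter μ, not individual data values.
D) Correct — this is the frequentist long-run coverage interpretation.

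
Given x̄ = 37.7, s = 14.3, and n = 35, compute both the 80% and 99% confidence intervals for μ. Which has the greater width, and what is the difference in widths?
99% CI is wider by 6.87

df = 34
80% CI: t* = 1.307, (34.54, 40.86), width = 2 · t* · s/√n = 6.32
99% CI: t* = 2.728, (31.11, 44.29), width = 2 · t* · s/√n = 13.19

The 99% CI is wider by 13.19 - 6.32 = 6.87.
Higher confidence requires a wider interval.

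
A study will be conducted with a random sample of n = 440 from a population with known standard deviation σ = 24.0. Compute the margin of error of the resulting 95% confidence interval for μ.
Margin of error = 2.24

Margin of error = z* · σ/√n
= 1.960 · 24.0/√440
= 1.960 · 24.0/20.9762
= 2.24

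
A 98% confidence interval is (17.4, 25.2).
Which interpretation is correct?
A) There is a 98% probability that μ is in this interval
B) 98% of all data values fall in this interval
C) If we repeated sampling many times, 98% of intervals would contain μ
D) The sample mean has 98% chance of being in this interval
C

A) Wrong — μ is fixed; the randomness lives in the interval, not in μ.
B) Wrong — a CI is about the parameter μ, not individual data values.
C) Correct — this is the frequentist long-run coverage interpretation.
D) Wrong — x̄ is observed and sits in the interval by construction.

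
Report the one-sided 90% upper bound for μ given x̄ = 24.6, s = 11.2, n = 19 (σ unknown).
μ ≤ 28.02

Upper bound (one-sided):
t* = 1.330 (one-sided for 90%)
Upper bound = x̄ + t* · s/√n = 24.6 + 1.330 · 11.2/√19 = 28.02

We are 90% confident that μ ≤ 28.02.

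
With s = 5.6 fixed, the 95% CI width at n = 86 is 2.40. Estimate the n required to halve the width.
n ≈ 344

CI width ∝ 1/√n
To reduce width by factor 2, need √n to grow by 2 → need 2² = 4 times as many samples.

Current: n = 86, width = 2.40
New: n = 344, width ≈ 1.19

Width reduced by factor of 2.40/1.19 = 2.02.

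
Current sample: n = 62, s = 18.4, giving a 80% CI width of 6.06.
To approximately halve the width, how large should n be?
n ≈ 248

CI width ∝ 1/√n
To reduce width by factor 2, need √n to grow by 2 → need 2² = 4 times as many samples.

Current: n = 62, width = 6.06
New: n = 248, width ≈ 3.00

Width reduced by factor of 6.06/3.00 = 2.02.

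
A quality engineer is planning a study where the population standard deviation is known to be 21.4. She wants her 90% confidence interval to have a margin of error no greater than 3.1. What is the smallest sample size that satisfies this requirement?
n ≥ 129

For margin E ≤ 3.1:
n ≥ (z* · σ / E)²
n ≥ (1.645 · 21.4 / 3.1)²
n ≥ 128.95

Minimum n = 129 (rounding up)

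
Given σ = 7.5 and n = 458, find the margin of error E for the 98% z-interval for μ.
Margin of error = 0.82

Margin of error = z* · σ/√n
= 2.326 · 7.5/√458
= 2.326 · 7.5/21.4009
= 0.82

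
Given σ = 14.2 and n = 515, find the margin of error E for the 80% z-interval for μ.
Margin of error = 0.80

Margin of error = z* · σ/√n
= 1.282 · 14.2/√515
= 1.282 · 14.2/22.6936
= 0.80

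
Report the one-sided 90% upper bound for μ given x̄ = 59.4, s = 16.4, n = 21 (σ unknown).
μ ≤ 64.14

Upper bound (one-sided):
t* = 1.325 (one-sided for 90%)
Upper bound = x̄ + t* · s/√n = 59.4 + 1.325 · 16.4/√21 = 64.14

We are 90% confident that μ ≤ 64.14.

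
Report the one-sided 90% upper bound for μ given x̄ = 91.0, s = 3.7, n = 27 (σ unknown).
μ ≤ 91.94

Upper bound (one-sided):
t* = 1.315 (one-sided for 90%)
Upper bound = x̄ + t* · s/√n = 91.0 + 1.315 · 3.7/√27 = 91.94

We are 90% confident that μ ≤ 91.94.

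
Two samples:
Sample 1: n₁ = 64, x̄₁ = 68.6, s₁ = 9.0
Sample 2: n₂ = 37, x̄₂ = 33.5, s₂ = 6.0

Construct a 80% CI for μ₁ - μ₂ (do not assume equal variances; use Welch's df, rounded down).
(33.17, 37.03)

Difference: x̄₁ - x̄₂ = 35.10
SE = √(s₁²/n₁ + s₂²/n₂) = √(9.0²/64 + 6.0²/37) = 1.4962
df = 96.89 → 96 (Welch–Satterthwaite, rounded down)
t* = 1.290

CI: 35.10 ± 1.290 · 1.4962 = 35.10 ± 1.93 = (33.17, 37.03)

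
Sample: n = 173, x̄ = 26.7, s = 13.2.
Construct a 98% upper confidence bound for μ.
μ ≤ 28.78

Upper bound (one-sided):
t* = 2.069 (one-sided for 98%)
Upper bound = x̄ + t* · s/√n = 26.7 + 2.069 · 13.2/√173 = 28.78

We are 98% confident that μ ≤ 28.78.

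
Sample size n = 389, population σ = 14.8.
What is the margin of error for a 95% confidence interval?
Margin of error = 1.47

Margin of error = z* · σ/√n
= 1.960 · 14.8/√389
= 1.960 · 14.8/19.7231
= 1.47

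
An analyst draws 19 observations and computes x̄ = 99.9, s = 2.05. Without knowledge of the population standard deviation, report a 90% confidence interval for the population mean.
(99.08, 100.72)

t-interval (σ unknown):
df = n - 1 = 18
t* = 1.734 for 90% confidence

Margin of error = t* · s/√n = 1.734 · 2.05/√19 = 0.82

CI: (99.08, 100.72)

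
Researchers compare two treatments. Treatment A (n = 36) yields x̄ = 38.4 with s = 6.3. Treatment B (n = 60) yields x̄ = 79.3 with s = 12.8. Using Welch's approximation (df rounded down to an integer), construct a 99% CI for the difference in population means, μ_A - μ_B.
(-46.05, -35.75)

Difference: x̄₁ - x̄₂ = -40.90
SE = √(s₁²/n₁ + s₂²/n₂) = √(6.3²/36 + 12.8²/60) = 1.9578
df = 91.20 → 91 (Welch–Satterthwaite, rounded down)
t* = 2.631

CI: -40.90 ± 2.631 · 1.9578 = -40.90 ± 5.15 = (-46.05, -35.75)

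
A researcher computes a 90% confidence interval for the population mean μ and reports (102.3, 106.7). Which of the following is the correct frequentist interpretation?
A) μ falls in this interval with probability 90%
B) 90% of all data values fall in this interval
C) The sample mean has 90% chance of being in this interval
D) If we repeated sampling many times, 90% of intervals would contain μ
D

A) Wrong — μ is fixed; the randomness lives in the interval, not in μ.
B) Wrong — a CI is about the parameter μ, not individual data values.
C) Wrong — x̄ is observed and sits in the interval by construction.
D) Correct — this is the frequentist long-run coverage interpretation.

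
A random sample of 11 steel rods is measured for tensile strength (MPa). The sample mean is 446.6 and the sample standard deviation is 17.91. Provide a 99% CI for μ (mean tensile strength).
(429.49, 463.71)

t-interval (σ unknown):
df = n - 1 = 10
t* = 3.169 for 99% confidence

Margin of error = t* · s/√n = 3.169 · 17.91/√11 = 17.11

CI: (429.49, 463.71)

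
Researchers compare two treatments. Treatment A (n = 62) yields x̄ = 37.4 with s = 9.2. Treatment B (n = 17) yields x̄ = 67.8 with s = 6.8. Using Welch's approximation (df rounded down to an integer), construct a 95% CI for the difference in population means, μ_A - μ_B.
(-34.51, -26.29)

Difference: x̄₁ - x̄₂ = -30.40
SE = √(s₁²/n₁ + s₂²/n₂) = √(9.2²/62 + 6.8²/17) = 2.0212
df = 33.85 → 33 (Welch–Satterthwaite, rounded down)
t* = 2.035

CI: -30.40 ± 2.035 · 2.0212 = -30.40 ± 4.11 = (-34.51, -26.29)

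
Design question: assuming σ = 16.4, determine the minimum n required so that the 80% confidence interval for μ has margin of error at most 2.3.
n ≥ 84

For margin E ≤ 2.3:
n ≥ (z* · σ / E)²
n ≥ (1.282 · 16.4 / 2.3)²
n ≥ 83.56

Minimum n = 84 (rounding up)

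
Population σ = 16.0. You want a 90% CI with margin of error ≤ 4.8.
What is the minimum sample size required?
n ≥ 31

For margin E ≤ 4.8:
n ≥ (z* · σ / E)²
n ≥ (1.645 · 16.0 / 4.8)²
n ≥ 30.07

Minimum n = 31 (rounding up)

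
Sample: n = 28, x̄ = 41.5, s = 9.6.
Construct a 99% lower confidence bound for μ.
μ ≥ 37.01

Lower bound (one-sided):
t* = 2.473 (one-sided for 99%)
Lower bound = x̄ - t* · s/√n = 41.5 - 2.473 · 9.6/√28 = 37.01

We are 99% confident that μ ≥ 37.01.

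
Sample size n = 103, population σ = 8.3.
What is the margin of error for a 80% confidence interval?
Margin of error = 1.05

Margin of error = z* · σ/√n
= 1.282 · 8.3/√103
= 1.282 · 8.3/10.1489
= 1.05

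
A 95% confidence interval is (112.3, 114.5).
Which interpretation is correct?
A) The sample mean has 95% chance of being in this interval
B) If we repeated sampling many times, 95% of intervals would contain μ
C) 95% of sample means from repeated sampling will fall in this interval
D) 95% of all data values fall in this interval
B

A) Wrong — x̄ is observed and sits in the interval by construction.
B) Correct — this is the frequentist long-run coverage interpretation.
C) Wrong — coverage applies to intervals containing μ, not to future x̄ values.
D) Wrong — a CI is about the parameter μ, not individual data values.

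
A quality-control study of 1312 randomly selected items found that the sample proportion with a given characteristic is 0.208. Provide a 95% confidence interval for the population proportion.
(0.186, 0.230)

Proportion CI:
SE = √(p̂(1-p̂)/n) = √(0.208 · 0.792 / 1312) = 0.01121

z* = 1.960
Margin = z* · SE = 1.960 · 0.01121 = 0.0220

CI: 0.208 ± 0.0220 = (0.186, 0.230)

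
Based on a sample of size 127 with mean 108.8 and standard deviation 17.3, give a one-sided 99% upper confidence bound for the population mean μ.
μ ≤ 112.42

Upper bound (one-sided):
t* = 2.356 (one-sided for 99%)
Upper bound = x̄ + t* · s/√n = 108.8 + 2.356 · 17.3/√127 = 112.42

We are 99% confident that μ ≤ 112.42.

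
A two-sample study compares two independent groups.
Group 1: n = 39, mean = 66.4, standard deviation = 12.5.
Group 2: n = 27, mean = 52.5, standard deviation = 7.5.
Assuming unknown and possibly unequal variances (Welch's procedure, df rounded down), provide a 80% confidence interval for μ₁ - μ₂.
(10.70, 17.10)

Difference: x̄₁ - x̄₂ = 13.90
SE = √(s₁²/n₁ + s₂²/n₂) = √(12.5²/39 + 7.5²/27) = 2.4677
df = 62.93 → 62 (Welch–Satterthwaite, rounded down)
t* = 1.295

CI: 13.90 ± 1.295 · 2.4677 = 13.90 ± 3.20 = (10.70, 17.10)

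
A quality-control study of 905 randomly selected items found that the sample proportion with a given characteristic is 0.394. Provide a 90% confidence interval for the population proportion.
(0.367, 0.421)

Proportion CI:
SE = √(p̂(1-p̂)/n) = √(0.394 · 0.606 / 905) = 0.01624

z* = 1.645
Margin = z* · SE = 1.645 · 0.01624 = 0.0267

CI: 0.394 ± 0.0267 = (0.367, 0.421)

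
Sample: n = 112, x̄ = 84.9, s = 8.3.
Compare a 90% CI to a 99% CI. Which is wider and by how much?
99% CI is wider by 1.51

df = 111
90% CI: t* = 1.659, (83.60, 86.20), width = 2 · t* · s/√n = 2.60
99% CI: t* = 2.621, (82.84, 86.96), width = 2 · t* · s/√n = 4.11

The 99% CI is wider by 4.11 - 2.60 = 1.51.
Higher confidence requires a wider interval.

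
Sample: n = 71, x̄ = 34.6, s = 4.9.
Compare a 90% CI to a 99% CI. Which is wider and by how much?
99% CI is wider by 1.14

df = 70
90% CI: t* = 1.667, (33.63, 35.57), width = 2 · t* · s/√n = 1.94
99% CI: t* = 2.648, (33.06, 36.14), width = 2 · t* · s/√n = 3.08

The 99% CI is wider by 3.08 - 1.94 = 1.14.
Higher confidence requires a wider interval.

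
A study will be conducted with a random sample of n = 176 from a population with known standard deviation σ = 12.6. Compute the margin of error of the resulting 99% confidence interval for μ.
Margin of error = 2.45

Margin of error = z* · σ/√n
= 2.576 · 12.6/√176
= 2.576 · 12.6/13.2665
= 2.45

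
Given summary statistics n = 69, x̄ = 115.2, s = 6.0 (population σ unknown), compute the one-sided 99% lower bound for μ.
μ ≥ 113.48

Lower bound (one-sided):
t* = 2.382 (one-sided for 99%)
Lower bound = x̄ - t* · s/√n = 115.2 - 2.382 · 6.0/√69 = 113.48

We are 99% confident that μ ≥ 113.48.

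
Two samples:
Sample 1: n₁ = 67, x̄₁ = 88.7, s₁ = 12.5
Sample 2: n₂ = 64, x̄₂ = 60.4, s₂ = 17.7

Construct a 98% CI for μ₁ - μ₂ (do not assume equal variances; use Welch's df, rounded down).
(21.96, 34.64)

Difference: x̄₁ - x̄₂ = 28.30
SE = √(s₁²/n₁ + s₂²/n₂) = √(12.5²/67 + 17.7²/64) = 2.6884
df = 112.87 → 112 (Welch–Satterthwaite, rounded down)
t* = 2.360

CI: 28.30 ± 2.360 · 2.6884 = 28.30 ± 6.34 = (21.96, 34.64)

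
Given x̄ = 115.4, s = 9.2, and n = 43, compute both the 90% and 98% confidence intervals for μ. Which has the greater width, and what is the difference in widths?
98% CI is wider by 2.06

df = 42
90% CI: t* = 1.682, (113.04, 117.76), width = 2 · t* · s/√n = 4.72
98% CI: t* = 2.418, (112.01, 118.79), width = 2 · t* · s/√n = 6.78

The 98% CI is wider by 6.78 - 4.72 = 2.06.
Higher confidence requires a wider interval.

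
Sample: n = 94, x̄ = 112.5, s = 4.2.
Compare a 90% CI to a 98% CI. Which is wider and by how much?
98% CI is wider by 0.61

df = 93
90% CI: t* = 1.661, (111.78, 113.22), width = 2 · t* · s/√n = 1.44
98% CI: t* = 2.367, (111.47, 113.53), width = 2 · t* · s/√n = 2.05

The 98% CI is wider by 2.05 - 1.44 = 0.61.
Higher confidence requires a wider interval.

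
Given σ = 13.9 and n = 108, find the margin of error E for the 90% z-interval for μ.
Margin of error = 2.20

Margin of error = z* · σ/√n
= 1.645 · 13.9/√108
= 1.645 · 13.9/10.3923
= 2.20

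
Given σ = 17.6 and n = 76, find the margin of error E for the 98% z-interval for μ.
Margin of error = 4.70

Margin of error = z* · σ/√n
= 2.326 · 17.6/√76
= 2.326 · 17.6/8.7178
= 4.70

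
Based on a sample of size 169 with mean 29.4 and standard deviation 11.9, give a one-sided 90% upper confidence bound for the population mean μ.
μ ≤ 30.58

Upper bound (one-sided):
t* = 1.287 (one-sided for 90%)
Upper bound = x̄ + t* · s/√n = 29.4 + 1.287 · 11.9/√169 = 30.58

We are 90% confident that μ ≤ 30.58.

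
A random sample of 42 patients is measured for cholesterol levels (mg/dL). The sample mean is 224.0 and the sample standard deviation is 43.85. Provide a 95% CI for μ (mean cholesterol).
(210.33, 237.67)

t-interval (σ unknown):
df = n - 1 = 41
t* = 2.020 for 95% confidence

Margin of error = t* · s/√n = 2.020 · 43.85/√42 = 13.67

CI: (210.33, 237.67)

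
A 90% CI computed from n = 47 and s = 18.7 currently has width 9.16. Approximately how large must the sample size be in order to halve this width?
n ≈ 188

CI width ∝ 1/√n
To reduce width by factor 2, need √n to grow by 2 → need 2² = 4 times as many samples.

Current: n = 47, width = 9.16
New: n = 188, width ≈ 4.51

Width reduced by factor of 9.16/4.51 = 2.03.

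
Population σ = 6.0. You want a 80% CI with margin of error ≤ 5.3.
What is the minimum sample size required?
n ≥ 3

For margin E ≤ 5.3:
n ≥ (z* · σ / E)²
n ≥ (1.282 · 6.0 / 5.3)²
n ≥ 2.11

Minimum n = 3 (rounding up)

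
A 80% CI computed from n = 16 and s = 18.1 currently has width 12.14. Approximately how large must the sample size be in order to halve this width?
n ≈ 64

CI width ∝ 1/√n
To reduce width by factor 2, need √n to grow by 2 → need 2² = 4 times as many samples.

Current: n = 16, width = 12.14
New: n = 64, width ≈ 5.86

Width reduced by factor of 12.14/5.86 = 2.07.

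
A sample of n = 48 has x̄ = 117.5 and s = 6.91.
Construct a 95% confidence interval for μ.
(115.49, 119.51)

t-interval (σ unknown):
df = n - 1 = 47
t* = 2.012 for 95% confidence

Margin of error = t* · s/√n = 2.012 · 6.91/√48 = 2.01

CI: (115.49, 119.51)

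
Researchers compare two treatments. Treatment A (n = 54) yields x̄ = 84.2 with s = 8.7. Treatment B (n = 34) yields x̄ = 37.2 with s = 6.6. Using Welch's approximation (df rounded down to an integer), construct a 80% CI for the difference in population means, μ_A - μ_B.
(44.88, 49.12)

Difference: x̄₁ - x̄₂ = 47.00
SE = √(s₁²/n₁ + s₂²/n₂) = √(8.7²/54 + 6.6²/34) = 1.6379
df = 82.91 → 82 (Welch–Satterthwaite, rounded down)
t* = 1.292

CI: 47.00 ± 1.292 · 1.6379 = 47.00 ± 2.12 = (44.88, 49.12)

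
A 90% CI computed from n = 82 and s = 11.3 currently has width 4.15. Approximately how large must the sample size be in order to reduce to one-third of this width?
n ≈ 738

CI width ∝ 1/√n
To reduce width by factor 3, need √n to grow by 3 → need 3² = 9 times as many samples.

Current: n = 82, width = 4.15
New: n = 738, width ≈ 1.37

Width reduced by factor of 4.15/1.37 = 3.03.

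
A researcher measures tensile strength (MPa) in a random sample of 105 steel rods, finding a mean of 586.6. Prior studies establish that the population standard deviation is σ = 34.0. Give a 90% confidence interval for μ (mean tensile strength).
(581.14, 592.06)

z-interval (σ known):
z* = 1.645 for 90% confidence

Margin of error = z* · σ/√n = 1.645 · 34.0/√105 = 5.46

CI: (586.6 - 5.46, 586.6 + 5.46) = (581.14, 592.06)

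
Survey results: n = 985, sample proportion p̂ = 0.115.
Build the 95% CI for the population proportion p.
(0.095, 0.135)

Proportion CI:
SE = √(p̂(1-p̂)/n) = √(0.115 · 0.885 / 985) = 0.01016

z* = 1.960
Margin = z* · SE = 1.960 · 0.01016 = 0.0199

CI: 0.115 ± 0.0199 = (0.095, 0.135)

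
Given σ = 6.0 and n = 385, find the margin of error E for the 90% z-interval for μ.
Margin of error = 0.50

Margin of error = z* · σ/√n
= 1.645 · 6.0/√385
= 1.645 · 6.0/19.6214
= 0.50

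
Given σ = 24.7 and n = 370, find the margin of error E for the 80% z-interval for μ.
Margin of error = 1.65

Margin of error = z* · σ/√n
= 1.282 · 24.7/√370
= 1.282 · 24.7/19.2354
= 1.65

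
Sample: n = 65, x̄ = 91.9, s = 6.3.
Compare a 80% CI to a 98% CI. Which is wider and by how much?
98% CI is wider by 1.71

df = 64
80% CI: t* = 1.295, (90.89, 92.91), width = 2 · t* · s/√n = 2.02
98% CI: t* = 2.386, (90.04, 93.76), width = 2 · t* · s/√n = 3.73

The 98% CI is wider by 3.73 - 2.02 = 1.71.
Higher confidence requires a wider interval.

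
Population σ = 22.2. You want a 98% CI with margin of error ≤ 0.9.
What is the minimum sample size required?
n ≥ 3292

For margin E ≤ 0.9:
n ≥ (z* · σ / E)²
n ≥ (2.326 · 22.2 / 0.9)²
n ≥ 3291.85

Minimum n = 3292 (rounding up)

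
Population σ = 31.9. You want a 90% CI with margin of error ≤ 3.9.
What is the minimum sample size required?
n ≥ 182

For margin E ≤ 3.9:
n ≥ (z* · σ / E)²
n ≥ (1.645 · 31.9 / 3.9)²
n ≥ 181.04

Minimum n = 182 (rounding up)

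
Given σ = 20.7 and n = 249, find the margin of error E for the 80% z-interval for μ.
Margin of error = 1.68

Margin of error = z* · σ/√n
= 1.282 · 20.7/√249
= 1.282 · 20.7/15.7797
= 1.68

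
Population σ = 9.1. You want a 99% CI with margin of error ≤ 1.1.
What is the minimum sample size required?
n ≥ 455

For margin E ≤ 1.1:
n ≥ (z* · σ / E)²
n ≥ (2.576 · 9.1 / 1.1)²
n ≥ 454.14

Minimum n = 455 (rounding up)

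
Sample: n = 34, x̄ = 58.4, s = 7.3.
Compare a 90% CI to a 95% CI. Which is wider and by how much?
95% CI is wider by 0.86

df = 33
90% CI: t* = 1.692, (56.28, 60.52), width = 2 · t* · s/√n = 4.24
95% CI: t* = 2.035, (55.85, 60.95), width = 2 · t* · s/√n = 5.10

The 95% CI is wider by 5.10 - 4.24 = 0.86.
Higher confidence requires a wider interval.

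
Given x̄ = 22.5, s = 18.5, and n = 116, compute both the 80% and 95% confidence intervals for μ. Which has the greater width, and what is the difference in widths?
95% CI is wider by 2.38

df = 115
80% CI: t* = 1.289, (20.29, 24.71), width = 2 · t* · s/√n = 4.43
95% CI: t* = 1.981, (19.10, 25.90), width = 2 · t* · s/√n = 6.81

The 95% CI is wider by 6.81 - 4.43 = 2.38.
Higher confidence requires a wider interval.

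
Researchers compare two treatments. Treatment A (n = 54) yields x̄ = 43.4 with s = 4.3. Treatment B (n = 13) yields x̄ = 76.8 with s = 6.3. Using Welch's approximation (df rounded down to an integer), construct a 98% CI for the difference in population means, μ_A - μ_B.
(-38.24, -28.56)

Difference: x̄₁ - x̄₂ = -33.40
SE = √(s₁²/n₁ + s₂²/n₂) = √(4.3²/54 + 6.3²/13) = 1.8427
df = 14.80 → 14 (Welch–Satterthwaite, rounded down)
t* = 2.624

CI: -33.40 ± 2.624 · 1.8427 = -33.40 ± 4.84 = (-38.24, -28.56)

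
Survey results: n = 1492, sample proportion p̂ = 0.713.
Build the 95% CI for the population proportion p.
(0.690, 0.736)

Proportion CI:
SE = √(p̂(1-p̂)/n) = √(0.713 · 0.287 / 1492) = 0.01171

z* = 1.960
Margin = z* · SE = 1.960 · 0.01171 = 0.0230

CI: 0.713 ± 0.0230 = (0.690, 0.736)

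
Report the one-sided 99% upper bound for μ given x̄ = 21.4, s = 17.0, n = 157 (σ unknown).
μ ≤ 24.59

Upper bound (one-sided):
t* = 2.350 (one-sided for 99%)
Upper bound = x̄ + t* · s/√n = 21.4 + 2.350 · 17.0/√157 = 24.59

We are 99% confident that μ ≤ 24.59.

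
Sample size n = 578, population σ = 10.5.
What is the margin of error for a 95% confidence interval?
Margin of error = 0.86

Margin of error = z* · σ/√n
= 1.960 · 10.5/√578
= 1.960 · 10.5/24.0416
= 0.86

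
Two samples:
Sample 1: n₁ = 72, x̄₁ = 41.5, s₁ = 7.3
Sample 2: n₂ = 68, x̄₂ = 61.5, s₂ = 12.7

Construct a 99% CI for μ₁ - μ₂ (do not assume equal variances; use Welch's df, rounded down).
(-24.63, -15.37)

Difference: x̄₁ - x̄₂ = -20.00
SE = √(s₁²/n₁ + s₂²/n₂) = √(7.3²/72 + 12.7²/68) = 1.7641
df = 105.63 → 105 (Welch–Satterthwaite, rounded down)
t* = 2.623

CI: -20.00 ± 2.623 · 1.7641 = -20.00 ± 4.63 = (-24.63, -15.37)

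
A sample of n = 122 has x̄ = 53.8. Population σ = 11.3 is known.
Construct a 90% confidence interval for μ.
(52.12, 55.48)

z-interval (σ known):
z* = 1.645 for 90% confidence

Margin of error = z* · σ/√n = 1.645 · 11.3/√122 = 1.68

CI: (53.8 - 1.68, 53.8 + 1.68) = (52.12, 55.48)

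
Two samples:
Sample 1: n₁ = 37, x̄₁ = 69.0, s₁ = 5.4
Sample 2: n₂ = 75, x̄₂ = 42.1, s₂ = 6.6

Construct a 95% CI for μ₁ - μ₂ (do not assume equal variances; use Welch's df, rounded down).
(24.57, 29.23)

Difference: x̄₁ - x̄₂ = 26.90
SE = √(s₁²/n₁ + s₂²/n₂) = √(5.4²/37 + 6.6²/75) = 1.1700
df = 85.91 → 85 (Welch–Satterthwaite, rounded down)
t* = 1.988

CI: 26.90 ± 1.988 · 1.1700 = 26.90 ± 2.33 = (24.57, 29.23)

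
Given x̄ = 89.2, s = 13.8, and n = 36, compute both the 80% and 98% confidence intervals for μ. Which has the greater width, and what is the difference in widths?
98% CI is wider by 5.20

df = 35
80% CI: t* = 1.306, (86.20, 92.20), width = 2 · t* · s/√n = 6.01
98% CI: t* = 2.438, (83.59, 94.81), width = 2 · t* · s/√n = 11.21

The 98% CI is wider by 11.21 - 6.01 = 5.20.
Higher confidence requires a wider interval.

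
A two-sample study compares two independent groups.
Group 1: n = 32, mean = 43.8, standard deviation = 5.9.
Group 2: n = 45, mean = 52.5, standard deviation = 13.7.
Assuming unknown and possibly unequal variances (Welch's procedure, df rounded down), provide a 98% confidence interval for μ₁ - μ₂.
(-14.17, -3.23)

Difference: x̄₁ - x̄₂ = -8.70
SE = √(s₁²/n₁ + s₂²/n₂) = √(5.9²/32 + 13.7²/45) = 2.2932
df = 63.79 → 63 (Welch–Satterthwaite, rounded down)
t* = 2.387

CI: -8.70 ± 2.387 · 2.2932 = -8.70 ± 5.47 = (-14.17, -3.23)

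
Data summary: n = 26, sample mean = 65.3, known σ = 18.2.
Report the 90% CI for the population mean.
(59.43, 71.17)

z-interval (σ known):
z* = 1.645 for 90% confidence

Margin of error = z* · σ/√n = 1.645 · 18.2/√26 = 5.87

CI: (65.3 - 5.87, 65.3 + 5.87) = (59.43, 71.17)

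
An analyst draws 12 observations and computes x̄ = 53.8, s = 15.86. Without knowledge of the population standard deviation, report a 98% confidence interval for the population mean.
(41.36, 66.24)

t-interval (σ unknown):
df = n - 1 = 11
t* = 2.718 for 98% confidence

Margin of error = t* · s/√n = 2.718 · 15.86/√12 = 12.44

CI: (41.36, 66.24)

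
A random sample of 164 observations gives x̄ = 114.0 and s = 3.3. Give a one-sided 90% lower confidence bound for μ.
μ ≥ 113.67

Lower bound (one-sided):
t* = 1.287 (one-sided for 90%)
Lower bound = x̄ - t* · s/√n = 114.0 - 1.287 · 3.3/√164 = 113.67

We are 90% confident that μ ≥ 113.67.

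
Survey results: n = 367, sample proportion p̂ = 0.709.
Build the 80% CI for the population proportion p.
(0.679, 0.739)

Proportion CI:
SE = √(p̂(1-p̂)/n) = √(0.709 · 0.291 / 367) = 0.02371

z* = 1.282
Margin = z* · SE = 1.282 · 0.02371 = 0.0304

CI: 0.709 ± 0.0304 = (0.679, 0.739)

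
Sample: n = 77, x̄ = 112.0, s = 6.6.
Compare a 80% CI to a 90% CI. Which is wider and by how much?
90% CI is wider by 0.55

df = 76
80% CI: t* = 1.293, (111.03, 112.97), width = 2 · t* · s/√n = 1.95
90% CI: t* = 1.665, (110.75, 113.25), width = 2 · t* · s/√n = 2.50

The 90% CI is wider by 2.50 - 1.95 = 0.55.
Higher confidence requires a wider interval.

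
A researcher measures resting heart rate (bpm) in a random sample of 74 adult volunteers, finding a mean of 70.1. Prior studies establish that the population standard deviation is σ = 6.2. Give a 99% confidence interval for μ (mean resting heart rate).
(68.24, 71.96)

z-interval (σ known):
z* = 2.576 for 99% confidence

Margin of error = z* · σ/√n = 2.576 · 6.2/√74 = 1.86

CI: (70.1 - 1.86, 70.1 + 1.86) = (68.24, 71.96)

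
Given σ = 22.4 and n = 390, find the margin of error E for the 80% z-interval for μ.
Margin of error = 1.45

Margin of error = z* · σ/√n
= 1.282 · 22.4/√390
= 1.282 · 22.4/19.7484
= 1.45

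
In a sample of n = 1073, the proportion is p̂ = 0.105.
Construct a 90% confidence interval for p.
(0.090, 0.120)

Proportion CI:
SE = √(p̂(1-p̂)/n) = √(0.105 · 0.895 / 1073) = 0.00936

z* = 1.645
Margin = z* · SE = 1.645 · 0.00936 = 0.0154

CI: 0.105 ± 0.0154 = (0.090, 0.120)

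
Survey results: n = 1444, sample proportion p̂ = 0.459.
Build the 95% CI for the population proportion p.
(0.433, 0.485)

Proportion CI:
SE = √(p̂(1-p̂)/n) = √(0.459 · 0.541 / 1444) = 0.01311

z* = 1.960
Margin = z* · SE = 1.960 · 0.01311 = 0.0257

CI: 0.459 ± 0.0257 = (0.433, 0.485)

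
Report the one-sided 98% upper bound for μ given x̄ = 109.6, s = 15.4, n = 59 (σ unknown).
μ ≤ 113.81

Upper bound (one-sided):
t* = 2.101 (one-sided for 98%)
Upper bound = x̄ + t* · s/√n = 109.6 + 2.101 · 15.4/√59 = 113.81

We are 98% confident that μ ≤ 113.81.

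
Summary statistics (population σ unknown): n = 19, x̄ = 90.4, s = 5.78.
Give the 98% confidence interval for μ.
(87.02, 93.78)

t-interval (σ unknown):
df = n - 1 = 18
t* = 2.552 for 98% confidence

Margin of error = t* · s/√n = 2.552 · 5.78/√19 = 3.38

CI: (87.02, 93.78)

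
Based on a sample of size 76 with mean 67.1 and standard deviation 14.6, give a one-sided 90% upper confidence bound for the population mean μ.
μ ≤ 69.27

Upper bound (one-sided):
t* = 1.293 (one-sided for 90%)
Upper bound = x̄ + t* · s/√n = 67.1 + 1.293 · 14.6/√76 = 69.27

We are 90% confident that μ ≤ 69.27.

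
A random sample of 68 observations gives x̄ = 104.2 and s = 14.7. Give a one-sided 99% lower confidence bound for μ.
μ ≥ 99.95

Lower bound (one-sided):
t* = 2.383 (one-sided for 99%)
Lower bound = x̄ - t* · s/√n = 104.2 - 2.383 · 14.7/√68 = 99.95

We are 99% confident that μ ≥ 99.95.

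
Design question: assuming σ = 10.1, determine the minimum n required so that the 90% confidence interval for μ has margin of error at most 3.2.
n ≥ 27

For margin E ≤ 3.2:
n ≥ (z* · σ / E)²
n ≥ (1.645 · 10.1 / 3.2)²
n ≥ 26.96

Minimum n = 27 (rounding up)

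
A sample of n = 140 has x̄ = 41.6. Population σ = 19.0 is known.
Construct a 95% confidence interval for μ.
(38.45, 44.75)

z-interval (σ known):
z* = 1.960 for 95% confidence

Margin of error = z* · σ/√n = 1.960 · 19.0/√140 = 3.15

CI: (41.6 - 3.15, 41.6 + 3.15) = (38.45, 44.75)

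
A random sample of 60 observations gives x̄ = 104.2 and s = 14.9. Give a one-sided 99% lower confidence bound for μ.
μ ≥ 99.60

Lower bound (one-sided):
t* = 2.391 (one-sided for 99%)
Lower bound = x̄ - t* · s/√n = 104.2 - 2.391 · 14.9/√60 = 99.60

We are 99% confident that μ ≥ 99.60.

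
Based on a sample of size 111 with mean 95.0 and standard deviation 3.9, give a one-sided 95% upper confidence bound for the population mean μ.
μ ≤ 95.61

Upper bound (one-sided):
t* = 1.659 (one-sided for 95%)
Upper bound = x̄ + t* · s/√n = 95.0 + 1.659 · 3.9/√111 = 95.61

We are 95% confident that μ ≤ 95.61.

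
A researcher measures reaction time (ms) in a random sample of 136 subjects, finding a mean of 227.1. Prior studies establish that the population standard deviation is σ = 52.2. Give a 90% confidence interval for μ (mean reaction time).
(219.74, 234.46)

z-interval (σ known):
z* = 1.645 for 90% confidence

Margin of error = z* · σ/√n = 1.645 · 52.2/√136 = 7.36

CI: (227.1 - 7.36, 227.1 + 7.36) = (219.74, 234.46)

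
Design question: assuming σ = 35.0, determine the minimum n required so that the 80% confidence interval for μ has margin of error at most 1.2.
n ≥ 1399

For margin E ≤ 1.2:
n ≥ (z* · σ / E)²
n ≥ (1.282 · 35.0 / 1.2)²
n ≥ 1398.14

Minimum n = 1399 (rounding up)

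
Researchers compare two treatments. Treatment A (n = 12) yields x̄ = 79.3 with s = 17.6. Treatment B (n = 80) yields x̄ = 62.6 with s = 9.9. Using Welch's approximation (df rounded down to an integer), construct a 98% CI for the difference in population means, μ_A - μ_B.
(2.76, 30.64)

Difference: x̄₁ - x̄₂ = 16.70
SE = √(s₁²/n₁ + s₂²/n₂) = √(17.6²/12 + 9.9²/80) = 5.1999
df = 12.07 → 12 (Welch–Satterthwaite, rounded down)
t* = 2.681

CI: 16.70 ± 2.681 · 5.1999 = 16.70 ± 13.94 = (2.76, 30.64)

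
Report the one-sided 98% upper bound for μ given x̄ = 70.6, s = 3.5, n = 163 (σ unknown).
μ ≤ 71.17

Upper bound (one-sided):
t* = 2.070 (one-sided for 98%)
Upper bound = x̄ + t* · s/√n = 70.6 + 2.070 · 3.5/√163 = 71.17

We are 98% confident that μ ≤ 71.17.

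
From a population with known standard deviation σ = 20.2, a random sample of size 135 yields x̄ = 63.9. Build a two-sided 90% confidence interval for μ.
(61.04, 66.76)

z-interval (σ known):
z* = 1.645 for 90% confidence

Margin of error = z* · σ/√n = 1.645 · 20.2/√135 = 2.86

CI: (63.9 - 2.86, 63.9 + 2.86) = (61.04, 66.76)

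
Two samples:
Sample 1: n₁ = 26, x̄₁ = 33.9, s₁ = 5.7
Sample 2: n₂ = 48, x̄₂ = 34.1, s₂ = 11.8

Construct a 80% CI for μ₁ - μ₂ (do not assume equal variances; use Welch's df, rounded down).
(-2.84, 2.44)

Difference: x̄₁ - x̄₂ = -0.20
SE = √(s₁²/n₁ + s₂²/n₂) = √(5.7²/26 + 11.8²/48) = 2.0373
df = 71.33 → 71 (Welch–Satterthwaite, rounded down)
t* = 1.294

CI: -0.20 ± 1.294 · 2.0373 = -0.20 ± 2.64 = (-2.84, 2.44)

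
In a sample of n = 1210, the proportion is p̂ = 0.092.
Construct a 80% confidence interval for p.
(0.081, 0.103)

Proportion CI:
SE = √(p̂(1-p̂)/n) = √(0.092 · 0.908 / 1210) = 0.00831

z* = 1.282
Margin = z* · SE = 1.282 · 0.00831 = 0.0107

CI: 0.092 ± 0.0107 = (0.081, 0.103)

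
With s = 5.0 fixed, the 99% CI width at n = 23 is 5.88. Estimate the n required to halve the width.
n ≈ 92

CI width ∝ 1/√n
To reduce width by factor 2, need √n to grow by 2 → need 2² = 4 times as many samples.

Current: n = 23, width = 5.88
New: n = 92, width ≈ 2.74

Width reduced by factor of 5.88/2.74 = 2.15.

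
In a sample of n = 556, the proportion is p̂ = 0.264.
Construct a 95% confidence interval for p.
(0.227, 0.301)

Proportion CI:
SE = √(p̂(1-p̂)/n) = √(0.264 · 0.736 / 556) = 0.01869

z* = 1.960
Margin = z* · SE = 1.960 · 0.01869 = 0.0366

CI: 0.264 ± 0.0366 = (0.227, 0.301)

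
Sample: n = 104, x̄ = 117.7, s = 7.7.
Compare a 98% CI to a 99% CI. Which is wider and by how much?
99% CI is wider by 0.39

df = 103
98% CI: t* = 2.363, (115.92, 119.48), width = 2 · t* · s/√n = 3.57
99% CI: t* = 2.624, (115.72, 119.68), width = 2 · t* · s/√n = 3.96

The 99% CI is wider by 3.96 - 3.57 = 0.39.
Higher confidence requires a wider interval.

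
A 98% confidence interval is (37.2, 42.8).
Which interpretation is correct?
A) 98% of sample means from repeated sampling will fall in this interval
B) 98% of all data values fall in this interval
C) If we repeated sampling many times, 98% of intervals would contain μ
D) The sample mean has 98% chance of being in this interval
C

A) Wrong — coverage applies to intervals containing μ, not to future x̄ values.
B) Wrong — a CI is about the parameter μ, not individual data values.
C) Correct — this is the frequentist long-run coverage interpretation.
D) Wrong — x̄ is observed and sits in the interval by construction.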